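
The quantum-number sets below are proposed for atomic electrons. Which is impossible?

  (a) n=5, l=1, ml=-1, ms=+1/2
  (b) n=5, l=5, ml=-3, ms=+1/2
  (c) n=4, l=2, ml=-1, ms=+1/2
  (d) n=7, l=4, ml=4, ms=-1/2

(b)

(b) has l = 5 ≥ n = 5, violating 0 ≤ l ≤ n−1.
The remaining sets (a), (c), (d) satisfy all four rules.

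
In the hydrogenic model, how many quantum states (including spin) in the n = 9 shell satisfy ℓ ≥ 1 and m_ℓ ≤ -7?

6

With n = 9 the allowed ℓ are 0, 1, …, 8.
Contributions: ℓ=7 → 1; ℓ=8 → 2.
Orbitals: 1 + 2 = 3. Each orbital carries two spin states, so 3 × 2 = 6 states.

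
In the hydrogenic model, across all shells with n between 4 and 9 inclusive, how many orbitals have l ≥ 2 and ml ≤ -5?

Work shell by shell — for each n, count the (l, ml) pairs that satisfy l ≥ 2 and ml ≤ -5:
n=6 → 1; n=7 → 3; n=8 → 6; n=9 → 10.
Total orbitals: 1 + 3 + 6 + 10 = 20.

20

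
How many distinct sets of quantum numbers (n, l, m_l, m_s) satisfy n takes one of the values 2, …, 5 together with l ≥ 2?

76

Treat each shell separately and count matching orbitals:
n=3 → 5; n=4 → 12; n=5 → 21.
Orbitals: 5 + 12 + 21 = 38. Including both spin states (m_s = ±1/2) gives 2 × 38 = 76 states.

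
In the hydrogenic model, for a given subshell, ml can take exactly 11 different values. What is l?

l = 5

ml ranges over 2l+1 integers, so 2l+1 = 11 ⇒ l = 5.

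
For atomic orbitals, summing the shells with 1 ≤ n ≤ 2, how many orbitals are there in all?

5

Shell n has n² orbitals: 1²=1 + 2²=4 = 5 orbitals.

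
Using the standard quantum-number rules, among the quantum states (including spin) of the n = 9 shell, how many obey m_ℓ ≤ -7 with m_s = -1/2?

For n = 9, ℓ ranges over 0 … 8.
Contributions: ℓ=7 → 1; ℓ=8 → 2.
Orbitals: 1 + 2 = 3. With m_s fixed to a single value there is one state per orbital, giving 3 states.

3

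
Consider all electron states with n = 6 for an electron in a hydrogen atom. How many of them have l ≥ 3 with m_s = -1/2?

27

For n = 6, l ranges over 0 … 5.
Orbitals with l ≥ 3, by l: l=3 → 7; l=4 → 9; l=5 → 11.
Orbitals: 7 + 9 + 11 = 27. With m_s fixed to a single value there is one state per orbital, giving 27 states.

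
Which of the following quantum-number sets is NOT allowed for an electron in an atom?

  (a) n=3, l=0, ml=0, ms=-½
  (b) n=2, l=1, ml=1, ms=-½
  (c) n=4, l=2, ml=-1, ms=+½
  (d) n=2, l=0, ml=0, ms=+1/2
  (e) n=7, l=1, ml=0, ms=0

(e)

(e) has ms = 0, but an electron's spin must be ±1/2.
The remaining sets (a), (b), (c), (d) satisfy all four rules.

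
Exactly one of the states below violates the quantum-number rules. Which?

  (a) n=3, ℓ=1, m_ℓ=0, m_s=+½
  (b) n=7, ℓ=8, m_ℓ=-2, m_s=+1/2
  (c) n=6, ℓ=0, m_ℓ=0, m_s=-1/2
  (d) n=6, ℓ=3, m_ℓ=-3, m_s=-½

(b) has ℓ = 8 ≥ n = 7, violating 0 ≤ ℓ ≤ n−1.
The remaining sets (a), (c), (d) satisfy all four rules.

(b)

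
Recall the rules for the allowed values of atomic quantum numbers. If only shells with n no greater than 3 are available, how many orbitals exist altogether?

14

Total orbitals = 1² + 2² + 3² = 14.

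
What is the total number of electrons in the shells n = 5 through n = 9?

510

Shell n has n² orbitals: 5²=25 + 6²=36 + 7²=49 + 8²=64 + 9²=81 = 255 orbitals.
Two spin states per orbital: 2 × 255 = 510 electrons.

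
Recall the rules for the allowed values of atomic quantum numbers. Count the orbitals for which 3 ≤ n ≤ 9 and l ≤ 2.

63

Go shell by shell, enumerating (l, m_l) with l ≤ 2:
n=3 → 9; n=4 → 9; n=5 → 9; n=6 → 9; n=7 → 9; n=8 → 9; n=9 → 9.
Total orbitals: 9 + 9 + 9 + 9 + 9 + 9 + 9 = 63.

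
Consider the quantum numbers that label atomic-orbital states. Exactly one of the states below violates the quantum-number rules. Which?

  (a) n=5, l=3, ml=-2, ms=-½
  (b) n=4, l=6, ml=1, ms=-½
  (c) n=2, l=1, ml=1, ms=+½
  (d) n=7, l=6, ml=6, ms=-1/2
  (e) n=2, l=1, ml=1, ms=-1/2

(b) has l = 6 ≥ n = 4, violating 0 ≤ l ≤ n−1.
The remaining sets (a), (c), (d), (e) satisfy all four rules.

(b)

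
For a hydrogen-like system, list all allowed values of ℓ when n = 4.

0, 1, 2, 3

ℓ is an integer with 0 ≤ ℓ ≤ n−1, so for n = 4: ℓ = 0, 1, 2, 3.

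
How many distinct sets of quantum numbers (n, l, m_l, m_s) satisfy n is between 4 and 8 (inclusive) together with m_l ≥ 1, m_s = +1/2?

Go shell by shell, enumerating (l, m_l) with m_l ≥ 1:
n=4 → 6; n=5 → 10; n=6 → 15; n=7 → 21; n=8 → 28.
Orbitals: 6 + 10 + 15 + 21 + 28 = 80. With m_s fixed to +1/2 there is one state per orbital, so 80 states.

80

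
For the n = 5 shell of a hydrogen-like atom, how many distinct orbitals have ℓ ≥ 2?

With n = 5 the allowed ℓ are 0, 1, …, 4.
Per ℓ-value: ℓ=2 → 5; ℓ=3 → 7; ℓ=4 → 9.
Total orbitals: 5 + 7 + 9 = 21.

21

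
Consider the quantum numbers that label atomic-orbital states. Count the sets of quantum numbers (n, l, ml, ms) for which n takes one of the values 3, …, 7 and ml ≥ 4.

20

Go shell by shell, enumerating (l, ml) with ml ≥ 4:
n=5 → 1; n=6 → 3; n=7 → 6.
Orbitals: 1 + 3 + 6 = 10. Including both spin states (ms = ±1/2) gives 2 × 10 = 20 states.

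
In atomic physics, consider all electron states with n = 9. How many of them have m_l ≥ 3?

With n = 9 the allowed l are 0, 1, …, 8.
Per l-value: l=3 → 1; l=4 → 2; l=5 → 3; l=6 → 4; l=7 → 5; l=8 → 6.
Orbitals: 1 + 2 + 3 + 4 + 5 + 6 = 21. Each orbital carries two spin states, so 21 × 2 = 42 states.

42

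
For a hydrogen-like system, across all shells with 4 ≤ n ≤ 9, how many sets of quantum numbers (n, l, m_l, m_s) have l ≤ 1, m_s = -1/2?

Go shell by shell, enumerating (l, m_l) with l ≤ 1:
n=4 → 4; n=5 → 4; n=6 → 4; n=7 → 4; n=8 → 4; n=9 → 4.
Orbitals: 4 + 4 + 4 + 4 + 4 + 4 = 24. With m_s fixed to -1/2 there is one state per orbital, so 24 states.

24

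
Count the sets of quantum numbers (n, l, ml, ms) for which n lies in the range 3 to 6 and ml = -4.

Count contributing orbitals for each principal shell:
n=5 → 1; n=6 → 2.
Orbitals: 1 + 2 = 3. Including both spin states (ms = ±1/2) gives 2 × 3 = 6 states.

6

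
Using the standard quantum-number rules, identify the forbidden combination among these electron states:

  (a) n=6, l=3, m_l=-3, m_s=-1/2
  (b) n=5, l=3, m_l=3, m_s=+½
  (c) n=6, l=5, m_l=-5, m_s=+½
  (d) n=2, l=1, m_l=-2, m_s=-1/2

(d)

(d) has |m_l| = 2 > l = 1, violating −l ≤ m_l ≤ l.
The remaining sets (a), (b), (c) satisfy all four rules.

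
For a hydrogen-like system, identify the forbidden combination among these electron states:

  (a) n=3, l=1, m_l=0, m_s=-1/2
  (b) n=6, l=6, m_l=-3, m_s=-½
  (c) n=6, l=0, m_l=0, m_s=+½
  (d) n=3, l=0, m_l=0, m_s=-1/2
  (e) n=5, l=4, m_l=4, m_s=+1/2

(b) has l = 6 ≥ n = 6, violating 0 ≤ l ≤ n−1.
The remaining sets (a), (c), (d), (e) satisfy all four rules.

(b)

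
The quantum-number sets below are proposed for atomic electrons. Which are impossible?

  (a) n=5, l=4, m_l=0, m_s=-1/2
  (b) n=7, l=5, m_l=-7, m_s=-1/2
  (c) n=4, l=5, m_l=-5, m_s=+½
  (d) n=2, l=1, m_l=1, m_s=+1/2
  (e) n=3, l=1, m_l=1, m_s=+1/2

(b) and (c)

(b) has |m_l| = 7 > l = 5, violating −l ≤ m_l ≤ l.
(c) has l = 5 ≥ n = 4, violating 0 ≤ l ≤ n−1.
The remaining sets (a), (d), (e) satisfy all four rules.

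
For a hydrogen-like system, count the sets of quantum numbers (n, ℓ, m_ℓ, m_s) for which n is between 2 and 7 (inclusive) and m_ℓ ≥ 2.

Go shell by shell, enumerating (ℓ, m_ℓ) with m_ℓ ≥ 2:
n=3 → 1; n=4 → 3; n=5 → 6; n=6 → 10; n=7 → 15.
Orbitals: 1 + 3 + 6 + 10 + 15 = 35. Including both spin states (m_s = ±1/2) gives 2 × 35 = 70 states.

70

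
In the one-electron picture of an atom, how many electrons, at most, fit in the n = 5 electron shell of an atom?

50

A shell holds 2n² electrons: 2 × 5² = 2 × 25 = 50.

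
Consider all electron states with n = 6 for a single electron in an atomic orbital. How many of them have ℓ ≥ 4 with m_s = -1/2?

20

The n = 6 shell has ℓ = 0 through 5; check each.
The (ℓ, m_ℓ) pairs meeting ℓ ≥ 4 give: ℓ=4 → 9; ℓ=5 → 11.
Orbitals: 9 + 11 = 20. With m_s fixed to a single value there is one state per orbital, giving 20 states.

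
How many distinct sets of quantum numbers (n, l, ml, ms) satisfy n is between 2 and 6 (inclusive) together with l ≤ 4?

Work shell by shell — for each n, count the (l, ml) pairs that satisfy l ≤ 4:
n=2 → 4; n=3 → 9; n=4 → 16; n=5 → 25; n=6 → 25.
Orbitals: 4 + 9 + 16 + 25 + 25 = 79. Including both spin states (ms = ±1/2) gives 2 × 79 = 158 states.

158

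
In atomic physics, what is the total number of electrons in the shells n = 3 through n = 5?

Shell n has n² orbitals: 3²=9 + 4²=16 + 5²=25 = 50 orbitals.
Two spin states per orbital: 2 × 50 = 100 electrons.

100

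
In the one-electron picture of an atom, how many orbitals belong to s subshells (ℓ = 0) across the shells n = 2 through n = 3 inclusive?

An s subshell (ℓ = 0) exists for every n ≥ 1, so shells n = 2, 3 each contribute one — 2 subshells.
Since each s subshell has 2·0+1 = 1 orbital, the total is 2 × 1 = 2.

2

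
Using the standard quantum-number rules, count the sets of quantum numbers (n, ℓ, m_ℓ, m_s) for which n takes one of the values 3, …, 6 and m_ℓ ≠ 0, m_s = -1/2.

68

Work shell by shell — for each n, count the (ℓ, m_ℓ) pairs that satisfy m_ℓ ≠ 0:
n=3 → 6; n=4 → 12; n=5 → 20; n=6 → 30.
Orbitals: 6 + 12 + 20 + 30 = 68. With m_s fixed to -1/2 there is one state per orbital, so 68 states.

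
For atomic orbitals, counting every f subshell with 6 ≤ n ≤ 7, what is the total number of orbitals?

14

An f subshell (l = 3) exists for every n ≥ 4, so shells n = 6, 7 each contribute one — 2 subshells.
Since each f subshell has 2·3+1 = 7 orbitals, the total is 2 × 7 = 14.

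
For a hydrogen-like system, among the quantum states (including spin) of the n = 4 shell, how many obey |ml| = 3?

4

Orbitals with |ml| = 3, by l: l=3 → 2.
Orbitals: 2. Each orbital carries two spin states, so 2 × 2 = 4 states.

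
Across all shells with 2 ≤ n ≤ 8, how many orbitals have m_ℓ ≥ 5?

Go shell by shell, enumerating (ℓ, m_ℓ) with m_ℓ ≥ 5:
n=6 → 1; n=7 → 3; n=8 → 6.
Total orbitals: 1 + 3 + 6 = 10.

10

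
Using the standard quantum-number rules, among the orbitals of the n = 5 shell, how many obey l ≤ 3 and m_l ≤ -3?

1

Contributions: l=3 → 1.
Total orbitals: 1.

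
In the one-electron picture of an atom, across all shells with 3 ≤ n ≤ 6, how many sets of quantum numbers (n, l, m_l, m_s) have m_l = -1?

28

Work shell by shell — for each n, count the (l, m_l) pairs that satisfy m_l = -1:
n=3 → 2; n=4 → 3; n=5 → 4; n=6 → 5.
Orbitals: 2 + 3 + 4 + 5 = 14. Including both spin states (m_s = ±1/2) gives 2 × 14 = 28 states.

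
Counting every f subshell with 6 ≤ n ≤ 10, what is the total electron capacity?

An f subshell (l = 3) exists for every n ≥ 4, so shells n = 6, 7, 8, 9, 10 each contribute one — 5 subshells.
Since each f subshell holds 2(2·3+1) = 14 electrons, the total is 5 × 14 = 70.

70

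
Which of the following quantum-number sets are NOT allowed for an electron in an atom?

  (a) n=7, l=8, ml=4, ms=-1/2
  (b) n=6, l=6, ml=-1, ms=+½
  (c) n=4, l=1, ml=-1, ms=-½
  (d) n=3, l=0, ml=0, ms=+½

(a) and (b)

(a) has l = 8 ≥ n = 7, violating 0 ≤ l ≤ n−1.
(b) has l = 6 ≥ n = 6, violating 0 ≤ l ≤ n−1.
The remaining sets (c), (d) satisfy all four rules.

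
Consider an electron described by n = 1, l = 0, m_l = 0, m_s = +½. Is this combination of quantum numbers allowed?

n = 1 is a positive integer. l = 0 satisfies 0 ≤ l ≤ n−1 = 0. m_l = 0 lies in the range −l … +l (here 0). m_s = +1/2 is one of ±1/2.
All four constraints are satisfied.

Allowed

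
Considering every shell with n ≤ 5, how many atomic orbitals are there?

55

Total orbitals = 1² + 2² + 3² + 4² + 5² = 55.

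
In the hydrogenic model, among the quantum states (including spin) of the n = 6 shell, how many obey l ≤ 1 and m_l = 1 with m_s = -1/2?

1

The n = 6 shell has l = 0 through 5; check each.
Orbitals with l ≤ 1 and m_l = 1, by l: l=1 → 1.
Orbitals: 1. With m_s fixed to a single value there is one state per orbital, giving 1 state.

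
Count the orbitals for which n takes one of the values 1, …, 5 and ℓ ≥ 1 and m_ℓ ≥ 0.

Work shell by shell — for each n, count the (ℓ, m_ℓ) pairs that satisfy ℓ ≥ 1 and m_ℓ ≥ 0:
n=2 → 2; n=3 → 5; n=4 → 9; n=5 → 14.
Total orbitals: 2 + 5 + 9 + 14 = 30.

30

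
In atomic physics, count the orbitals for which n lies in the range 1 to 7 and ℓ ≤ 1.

Treat each shell separately and count matching orbitals:
n=1 → 1; n=2 → 4; n=3 → 4; n=4 → 4; n=5 → 4; n=6 → 4; n=7 → 4.
Total orbitals: 1 + 4 + 4 + 4 + 4 + 4 + 4 = 25.

25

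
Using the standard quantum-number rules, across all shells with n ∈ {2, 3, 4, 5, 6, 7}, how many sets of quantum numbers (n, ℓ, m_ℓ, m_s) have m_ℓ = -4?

12

Count contributing orbitals for each principal shell:
n=5 → 1; n=6 → 2; n=7 → 3.
Orbitals: 1 + 2 + 3 = 6. Including both spin states (m_s = ±1/2) gives 2 × 6 = 12 states.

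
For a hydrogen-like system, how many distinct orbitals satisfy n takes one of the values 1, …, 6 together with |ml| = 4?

Per-shell orbital counts meeting the constraint:
n=5 → 2; n=6 → 4.
Total orbitals: 2 + 4 = 6.

6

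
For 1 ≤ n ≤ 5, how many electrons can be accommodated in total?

Total orbitals = 1² + 2² + 3² + 4² + 5² = 55. Doubling for spin gives 110 electrons.

110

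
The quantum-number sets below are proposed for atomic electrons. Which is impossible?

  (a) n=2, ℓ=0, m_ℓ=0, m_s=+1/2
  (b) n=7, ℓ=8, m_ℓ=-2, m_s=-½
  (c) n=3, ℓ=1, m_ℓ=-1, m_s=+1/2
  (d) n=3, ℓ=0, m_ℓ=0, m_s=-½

(b)

(b) has ℓ = 8 ≥ n = 7, violating 0 ≤ ℓ ≤ n−1.
The remaining sets (a), (c), (d) satisfy all four rules.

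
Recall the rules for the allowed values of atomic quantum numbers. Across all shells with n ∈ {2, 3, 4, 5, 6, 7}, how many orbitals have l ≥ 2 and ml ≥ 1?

50

Count contributing orbitals for each principal shell:
n=3 → 2; n=4 → 5; n=5 → 9; n=6 → 14; n=7 → 20.
Total orbitals: 2 + 5 + 9 + 14 + 20 = 50.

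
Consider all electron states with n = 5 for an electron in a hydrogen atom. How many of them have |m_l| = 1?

16

With n = 5 the allowed l are 0, 1, …, 4.
Per l-value: l=1 → 2; l=2 → 2; l=3 → 2; l=4 → 2.
Orbitals: 2 + 2 + 2 + 2 = 8. Each orbital carries two spin states, so 8 × 2 = 16 states.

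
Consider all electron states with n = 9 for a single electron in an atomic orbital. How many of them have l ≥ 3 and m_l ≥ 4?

30

For n = 9, l ranges over 0 … 8.
Orbitals with l ≥ 3 and m_l ≥ 4, by l: l=4 → 1; l=5 → 2; l=6 → 3; l=7 → 4; l=8 → 5.
Orbitals: 1 + 2 + 3 + 4 + 5 = 15. Each orbital carries two spin states, so 15 × 2 = 30 states.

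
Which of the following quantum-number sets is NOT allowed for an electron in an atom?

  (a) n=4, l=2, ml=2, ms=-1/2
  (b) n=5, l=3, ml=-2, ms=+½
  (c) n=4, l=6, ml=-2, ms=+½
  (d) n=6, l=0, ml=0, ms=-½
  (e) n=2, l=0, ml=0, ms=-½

(c)

(c) has l = 6 ≥ n = 4, violating 0 ≤ l ≤ n−1.
The remaining sets (a), (b), (d), (e) satisfy all four rules.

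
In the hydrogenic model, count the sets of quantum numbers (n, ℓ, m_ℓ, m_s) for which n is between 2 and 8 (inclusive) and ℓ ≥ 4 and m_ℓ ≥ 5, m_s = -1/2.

10

Go shell by shell, enumerating (ℓ, m_ℓ) with ℓ ≥ 4 and m_ℓ ≥ 5:
n=6 → 1; n=7 → 3; n=8 → 6.
Orbitals: 1 + 3 + 6 = 10. With m_s fixed to -1/2 there is one state per orbital, so 10 states.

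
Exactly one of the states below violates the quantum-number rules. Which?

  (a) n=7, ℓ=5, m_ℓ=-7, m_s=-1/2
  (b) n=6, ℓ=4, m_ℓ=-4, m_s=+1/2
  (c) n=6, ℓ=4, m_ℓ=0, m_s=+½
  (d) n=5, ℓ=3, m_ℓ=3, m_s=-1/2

(a) has |m_ℓ| = 7 > ℓ = 5, violating −ℓ ≤ m_ℓ ≤ ℓ.
The remaining sets (b), (c), (d) satisfy all four rules.

(a)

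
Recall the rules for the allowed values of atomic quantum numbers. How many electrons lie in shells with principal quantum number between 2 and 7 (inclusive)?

Shell n has n² orbitals: 2²=4 + 3²=9 + 4²=16 + 5²=25 + 6²=36 + 7²=49 = 139 orbitals.
Two spin states per orbital: 2 × 139 = 278 electrons.

278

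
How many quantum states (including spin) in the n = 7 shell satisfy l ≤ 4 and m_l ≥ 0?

The n = 7 shell has l = 0 through 6; check each.
Per l-value: l=0 → 1; l=1 → 2; l=2 → 3; l=3 → 4; l=4 → 5.
Orbitals: 1 + 2 + 3 + 4 + 5 = 15. Each orbital carries two spin states, so 15 × 2 = 30 states.

30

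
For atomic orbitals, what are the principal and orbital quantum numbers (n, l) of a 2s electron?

n = 2, l = 0

The leading integer gives n = 2; the letter 's' means l = 0.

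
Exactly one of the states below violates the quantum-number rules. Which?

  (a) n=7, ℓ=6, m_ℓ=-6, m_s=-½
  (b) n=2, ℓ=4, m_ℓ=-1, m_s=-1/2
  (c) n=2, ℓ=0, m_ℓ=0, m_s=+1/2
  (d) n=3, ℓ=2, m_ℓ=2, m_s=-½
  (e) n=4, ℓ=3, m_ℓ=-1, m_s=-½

(b) has ℓ = 4 ≥ n = 2, violating 0 ≤ ℓ ≤ n−1.
The remaining sets (a), (c), (d), (e) satisfy all four rules.

(b)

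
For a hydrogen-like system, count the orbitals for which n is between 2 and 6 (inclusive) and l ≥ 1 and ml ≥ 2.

20

Per-shell orbital counts meeting the constraint:
n=3 → 1; n=4 → 3; n=5 → 6; n=6 → 10.
Total orbitals: 1 + 3 + 6 + 10 = 20.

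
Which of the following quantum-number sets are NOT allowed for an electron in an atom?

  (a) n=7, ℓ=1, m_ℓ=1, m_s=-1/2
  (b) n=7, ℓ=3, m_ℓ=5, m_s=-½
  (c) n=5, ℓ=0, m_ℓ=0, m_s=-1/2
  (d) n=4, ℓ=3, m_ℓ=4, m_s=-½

(b) has |m_ℓ| = 5 > ℓ = 3, violating −ℓ ≤ m_ℓ ≤ ℓ.
(d) has |m_ℓ| = 4 > ℓ = 3, violating −ℓ ≤ m_ℓ ≤ ℓ.
The remaining sets (a), (c) satisfy all four rules.

(b) and (d)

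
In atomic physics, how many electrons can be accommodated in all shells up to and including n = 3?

28

Total orbitals = 1² + 2² + 3² = 14. Doubling for spin gives 28 electrons.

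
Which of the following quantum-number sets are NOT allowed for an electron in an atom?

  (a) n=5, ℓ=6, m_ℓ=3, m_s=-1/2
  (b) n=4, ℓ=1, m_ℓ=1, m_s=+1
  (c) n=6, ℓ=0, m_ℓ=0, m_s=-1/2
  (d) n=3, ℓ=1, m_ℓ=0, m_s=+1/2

(a) has ℓ = 6 ≥ n = 5, violating 0 ≤ ℓ ≤ n−1.
(b) has m_s = +1, but an electron's spin must be ±1/2.
The remaining sets (c), (d) satisfy all four rules.

(a) and (b)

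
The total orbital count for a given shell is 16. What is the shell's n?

n² = 16 ⇒ n = 4.

n = 4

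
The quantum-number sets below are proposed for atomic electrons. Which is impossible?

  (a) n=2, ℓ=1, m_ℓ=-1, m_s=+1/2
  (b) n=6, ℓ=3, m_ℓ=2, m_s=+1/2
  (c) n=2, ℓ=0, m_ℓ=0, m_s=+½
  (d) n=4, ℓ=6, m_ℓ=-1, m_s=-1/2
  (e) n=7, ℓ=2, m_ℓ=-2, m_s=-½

(d) has ℓ = 6 ≥ n = 4, violating 0 ≤ ℓ ≤ n−1.
The remaining sets (a), (b), (c), (e) satisfy all four rules.

(d)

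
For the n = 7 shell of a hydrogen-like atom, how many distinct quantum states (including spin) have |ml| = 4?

With n = 7 the allowed l are 0, 1, …, 6.
Per l-value: l=4 → 2; l=5 → 2; l=6 → 2.
Orbitals: 2 + 2 + 2 = 6. Each orbital carries two spin states, so 6 × 2 = 12 states.

12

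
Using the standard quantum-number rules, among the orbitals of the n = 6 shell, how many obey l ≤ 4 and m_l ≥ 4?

1

Orbitals with l ≤ 4 and m_l ≥ 4, by l: l=4 → 1.
Total orbitals: 1.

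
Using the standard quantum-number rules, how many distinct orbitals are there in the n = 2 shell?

4

The n = 2 shell contains n² = 2² = 4 orbitals.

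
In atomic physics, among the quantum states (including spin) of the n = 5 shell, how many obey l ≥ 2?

With n = 5 the allowed l are 0, 1, …, 4.
Per l-value: l=2 → 5; l=3 → 7; l=4 → 9.
Orbitals: 5 + 7 + 9 = 21. Each orbital carries two spin states, so 21 × 2 = 42 states.

42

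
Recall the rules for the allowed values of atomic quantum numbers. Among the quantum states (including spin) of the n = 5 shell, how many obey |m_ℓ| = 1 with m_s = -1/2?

The n = 5 shell has ℓ = 0 through 4; check each.
Per ℓ-value: ℓ=1 → 2; ℓ=2 → 2; ℓ=3 → 2; ℓ=4 → 2.
Orbitals: 2 + 2 + 2 + 2 = 8. With m_s fixed to a single value there is one state per orbital, giving 8 states.

8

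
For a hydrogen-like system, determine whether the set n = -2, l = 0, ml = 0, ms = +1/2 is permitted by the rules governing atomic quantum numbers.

Invalid

The principal quantum number must be a positive integer (n ≥ 1), but here n = -2.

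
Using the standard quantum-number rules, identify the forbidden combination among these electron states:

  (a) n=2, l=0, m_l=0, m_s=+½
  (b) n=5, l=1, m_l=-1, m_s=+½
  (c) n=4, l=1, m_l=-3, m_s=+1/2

(c)

(c) has |m_l| = 3 > l = 1, violating −l ≤ m_l ≤ l.
The remaining sets (a), (b) satisfy all four rules.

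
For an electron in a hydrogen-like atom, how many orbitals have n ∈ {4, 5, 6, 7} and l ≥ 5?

For each n in the range, tally the orbitals obeying l ≥ 5:
n=6 → 11; n=7 → 24.
Total orbitals: 11 + 24 = 35.

35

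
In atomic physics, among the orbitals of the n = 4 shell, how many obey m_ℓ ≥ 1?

With n = 4 the allowed ℓ are 0, 1, …, 3.
The (ℓ, m_ℓ) pairs meeting m_ℓ ≥ 1 give: ℓ=1 → 1; ℓ=2 → 2; ℓ=3 → 3.
Total orbitals: 1 + 2 + 3 = 6.

6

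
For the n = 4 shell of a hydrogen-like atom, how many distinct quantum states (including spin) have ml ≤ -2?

Go through l = 0, …, 3 (the values permitted for n = 4).
The (l, ml) pairs meeting ml ≤ -2 give: l=2 → 1; l=3 → 2.
Orbitals: 1 + 2 = 3. Each orbital carries two spin states, so 3 × 2 = 6 states.

6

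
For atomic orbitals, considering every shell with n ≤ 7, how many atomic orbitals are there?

Total orbitals = 1² + 2² + 3² + 4² + 5² + 6² + 7² = 140.

140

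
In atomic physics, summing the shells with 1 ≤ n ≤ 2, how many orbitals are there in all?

5

Shell n has n² orbitals: 1²=1 + 2²=4 = 5 orbitals.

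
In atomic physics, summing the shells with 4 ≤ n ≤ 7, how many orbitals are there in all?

126

Shell n has n² orbitals: 4²=16 + 5²=25 + 6²=36 + 7²=49 = 126 orbitals.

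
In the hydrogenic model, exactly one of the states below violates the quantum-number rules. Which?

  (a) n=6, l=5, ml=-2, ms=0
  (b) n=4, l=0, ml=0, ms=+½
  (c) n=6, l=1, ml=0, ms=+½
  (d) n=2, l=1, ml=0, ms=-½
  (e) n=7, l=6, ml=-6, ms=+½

(a) has ms = 0, but an electron's spin must be ±1/2.
The remaining sets (b), (c), (d), (e) satisfy all four rules.

(a)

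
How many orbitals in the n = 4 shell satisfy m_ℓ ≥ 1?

6

Per ℓ-value: ℓ=1 → 1; ℓ=2 → 2; ℓ=3 → 3.
Total orbitals: 1 + 2 + 3 = 6.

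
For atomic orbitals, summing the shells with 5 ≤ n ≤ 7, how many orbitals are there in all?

110

Shell n has n² orbitals: 5²=25 + 6²=36 + 7²=49 = 110 orbitals.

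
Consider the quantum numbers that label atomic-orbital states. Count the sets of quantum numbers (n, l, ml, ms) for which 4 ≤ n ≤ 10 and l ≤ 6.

Go shell by shell, enumerating (l, ml) with l ≤ 6:
n=4 → 16; n=5 → 25; n=6 → 36; n=7 → 49; n=8 → 49; n=9 → 49; n=10 → 49.
Orbitals: 16 + 25 + 36 + 49 + 49 + 49 + 49 = 273. Including both spin states (ms = ±1/2) gives 2 × 273 = 546 states.

546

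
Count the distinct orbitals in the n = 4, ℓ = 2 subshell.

A subshell has 2ℓ+1 orbitals; with ℓ = 2, that's 5.

5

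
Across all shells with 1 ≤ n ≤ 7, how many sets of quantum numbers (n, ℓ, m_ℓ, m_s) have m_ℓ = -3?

Work shell by shell — for each n, count the (ℓ, m_ℓ) pairs that satisfy m_ℓ = -3:
n=4 → 1; n=5 → 2; n=6 → 3; n=7 → 4.
Orbitals: 1 + 2 + 3 + 4 = 10. Including both spin states (m_s = ±1/2) gives 2 × 10 = 20 states.

20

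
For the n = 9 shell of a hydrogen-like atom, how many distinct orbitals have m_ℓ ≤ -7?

3

With n = 9 the allowed ℓ are 0, 1, …, 8.
Per ℓ-value: ℓ=7 → 1; ℓ=8 → 2.
Total orbitals: 1 + 2 = 3.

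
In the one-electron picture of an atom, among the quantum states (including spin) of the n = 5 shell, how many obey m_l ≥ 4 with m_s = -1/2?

1

With n = 5 the allowed l are 0, 1, …, 4.
The (l, m_l) pairs meeting m_l ≥ 4 give: l=4 → 1.
Orbitals: 1. With m_s fixed to a single value there is one state per orbital, giving 1 state.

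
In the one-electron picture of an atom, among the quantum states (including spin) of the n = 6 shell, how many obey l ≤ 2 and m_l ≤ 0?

For n = 6, l ranges over 0 … 5.
Per l-value: l=0 → 1; l=1 → 2; l=2 → 3.
Orbitals: 1 + 2 + 3 = 6. Each orbital carries two spin states, so 6 × 2 = 12 states.

12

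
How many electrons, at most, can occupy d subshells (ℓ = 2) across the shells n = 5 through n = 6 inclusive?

20

A d subshell (ℓ = 2) exists for every n ≥ 3, so shells n = 5, 6 each contribute one — 2 subshells.
Since each d subshell holds 2(2·2+1) = 10 electrons, the total is 2 × 10 = 20.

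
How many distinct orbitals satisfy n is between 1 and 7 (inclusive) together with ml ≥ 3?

20

Per-shell orbital counts meeting the constraint:
n=4 → 1; n=5 → 3; n=6 → 6; n=7 → 10.
Total orbitals: 1 + 3 + 6 + 10 = 20.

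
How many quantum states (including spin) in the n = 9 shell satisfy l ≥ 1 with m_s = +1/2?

80

Go through l = 0, …, 8 (the values permitted for n = 9).
Contributions: l=1 → 3; l=2 → 5; l=3 → 7; l=4 → 9; l=5 → 11; l=6 → 13; l=7 → 15; l=8 → 17.
Orbitals: 3 + 5 + 7 + 9 + 11 + 13 + 15 + 17 = 80. With m_s fixed to a single value there is one state per orbital, giving 80 states.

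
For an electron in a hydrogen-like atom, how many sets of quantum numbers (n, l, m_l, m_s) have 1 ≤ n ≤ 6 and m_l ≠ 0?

Count contributing orbitals for each principal shell:
n=2 → 2; n=3 → 6; n=4 → 12; n=5 → 20; n=6 → 30.
Orbitals: 2 + 6 + 12 + 20 + 30 = 70. Including both spin states (m_s = ±1/2) gives 2 × 70 = 140 states.

140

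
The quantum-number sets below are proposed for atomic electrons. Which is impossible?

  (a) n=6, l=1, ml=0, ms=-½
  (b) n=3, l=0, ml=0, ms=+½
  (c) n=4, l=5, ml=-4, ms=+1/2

(c)

(c) has l = 5 ≥ n = 4, violating 0 ≤ l ≤ n−1.
The remaining sets (a), (b) satisfy all four rules.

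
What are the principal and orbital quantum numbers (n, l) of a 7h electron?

n = 7, l = 5

The leading integer gives n = 7; the letter 'h' means l = 5.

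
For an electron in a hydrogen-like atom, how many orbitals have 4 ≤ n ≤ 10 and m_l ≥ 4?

For each n in the range, tally the orbitals obeying m_l ≥ 4:
n=5 → 1; n=6 → 3; n=7 → 6; n=8 → 10; n=9 → 15; n=10 → 21.
Total orbitals: 1 + 3 + 6 + 10 + 15 + 21 = 56.

56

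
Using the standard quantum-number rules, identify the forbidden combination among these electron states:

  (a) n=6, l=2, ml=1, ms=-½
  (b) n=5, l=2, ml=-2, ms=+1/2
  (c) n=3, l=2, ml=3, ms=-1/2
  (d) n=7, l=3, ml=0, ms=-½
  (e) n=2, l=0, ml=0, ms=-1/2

(c)

(c) has |ml| = 3 > l = 2, violating −l ≤ ml ≤ l.
The remaining sets (a), (b), (d), (e) satisfy all four rules.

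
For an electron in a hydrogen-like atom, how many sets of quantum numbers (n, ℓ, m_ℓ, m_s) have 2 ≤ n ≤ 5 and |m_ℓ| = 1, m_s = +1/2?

Work shell by shell — for each n, count the (ℓ, m_ℓ) pairs that satisfy |m_ℓ| = 1:
n=2 → 2; n=3 → 4; n=4 → 6; n=5 → 8.
Orbitals: 2 + 4 + 6 + 8 = 20. With m_s fixed to +1/2 there is one state per orbital, so 20 states.

20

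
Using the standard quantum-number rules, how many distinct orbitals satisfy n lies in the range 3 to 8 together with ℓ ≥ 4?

110

Go shell by shell, enumerating (ℓ, m_ℓ) with ℓ ≥ 4:
n=5 → 9; n=6 → 20; n=7 → 33; n=8 → 48.
Total orbitals: 9 + 20 + 33 + 48 = 110.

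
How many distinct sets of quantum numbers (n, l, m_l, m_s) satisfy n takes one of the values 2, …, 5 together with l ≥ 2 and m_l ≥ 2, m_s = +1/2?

10

Work shell by shell — for each n, count the (l, m_l) pairs that satisfy l ≥ 2 and m_l ≥ 2:
n=3 → 1; n=4 → 3; n=5 → 6.
Orbitals: 1 + 3 + 6 = 10. With m_s fixed to +1/2 there is one state per orbital, so 10 states.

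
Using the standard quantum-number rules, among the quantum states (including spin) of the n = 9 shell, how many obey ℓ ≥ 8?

34

Go through ℓ = 0, …, 8 (the values permitted for n = 9).
Per ℓ-value: ℓ=8 → 17.
Orbitals: 17. Each orbital carries two spin states, so 17 × 2 = 34 states.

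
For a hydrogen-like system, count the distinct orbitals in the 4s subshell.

A subshell has 2l+1 orbitals; with l = 0, that's 1.

1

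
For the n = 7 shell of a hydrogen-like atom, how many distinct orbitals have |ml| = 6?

2

With n = 7 the allowed l are 0, 1, …, 6.
Contributions: l=6 → 2.
Total orbitals: 2.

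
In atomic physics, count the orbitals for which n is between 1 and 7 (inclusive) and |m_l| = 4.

Treat each shell separately and count matching orbitals:
n=5 → 2; n=6 → 4; n=7 → 6.
Total orbitals: 2 + 4 + 6 = 12.

12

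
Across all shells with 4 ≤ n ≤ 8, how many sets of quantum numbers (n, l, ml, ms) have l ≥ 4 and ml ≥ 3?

60

Go shell by shell, enumerating (l, ml) with l ≥ 4 and ml ≥ 3:
n=5 → 2; n=6 → 5; n=7 → 9; n=8 → 14.
Orbitals: 2 + 5 + 9 + 14 = 30. Including both spin states (ms = ±1/2) gives 2 × 30 = 60 states.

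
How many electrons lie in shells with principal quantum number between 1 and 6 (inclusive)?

Shell n has n² orbitals: 1²=1 + 2²=4 + 3²=9 + 4²=16 + 5²=25 + 6²=36 = 91 orbitals.
Two spin states per orbital: 2 × 91 = 182 electrons.

182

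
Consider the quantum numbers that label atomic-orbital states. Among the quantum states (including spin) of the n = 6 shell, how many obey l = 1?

6

Go through l = 0, …, 5 (the values permitted for n = 6).
The (l, ml) pairs meeting l = 1 give: l=1 → 3.
Orbitals: 3. Each orbital carries two spin states, so 3 × 2 = 6 states.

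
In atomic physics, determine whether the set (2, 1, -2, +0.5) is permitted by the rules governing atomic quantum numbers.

The magnetic quantum number must satisfy −l ≤ m_l ≤ l. With l = 1, m_l can only be -1, 0, 1, so m_l = -2 is forbidden.

No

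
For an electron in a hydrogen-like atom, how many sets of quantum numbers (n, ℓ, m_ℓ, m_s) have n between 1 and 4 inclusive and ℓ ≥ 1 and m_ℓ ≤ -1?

20

Per-shell orbital counts meeting the constraint:
n=2 → 1; n=3 → 3; n=4 → 6.
Orbitals: 1 + 3 + 6 = 10. Including both spin states (m_s = ±1/2) gives 2 × 10 = 20 states.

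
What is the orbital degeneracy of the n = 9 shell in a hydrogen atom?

81

The n = 9 shell contains n² = 9² = 81 orbitals.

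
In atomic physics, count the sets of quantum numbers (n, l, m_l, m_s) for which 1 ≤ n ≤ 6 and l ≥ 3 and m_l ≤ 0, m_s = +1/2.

28

Work shell by shell — for each n, count the (l, m_l) pairs that satisfy l ≥ 3 and m_l ≤ 0:
n=4 → 4; n=5 → 9; n=6 → 15.
Orbitals: 4 + 9 + 15 = 28. With m_s fixed to +1/2 there is one state per orbital, so 28 states.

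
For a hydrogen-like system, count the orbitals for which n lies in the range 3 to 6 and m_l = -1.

For each n in the range, tally the orbitals obeying m_l = -1:
n=3 → 2; n=4 → 3; n=5 → 4; n=6 → 5.
Total orbitals: 2 + 3 + 4 + 5 = 14.

14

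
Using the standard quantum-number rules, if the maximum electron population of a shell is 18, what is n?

2n² = 18 ⇒ n² = 9 ⇒ n = 3.

n = 3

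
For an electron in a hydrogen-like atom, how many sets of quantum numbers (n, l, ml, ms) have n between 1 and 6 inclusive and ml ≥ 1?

70

Work shell by shell — for each n, count the (l, ml) pairs that satisfy ml ≥ 1:
n=2 → 1; n=3 → 3; n=4 → 6; n=5 → 10; n=6 → 15.
Orbitals: 1 + 3 + 6 + 10 + 15 = 35. Including both spin states (ms = ±1/2) gives 2 × 35 = 70 states.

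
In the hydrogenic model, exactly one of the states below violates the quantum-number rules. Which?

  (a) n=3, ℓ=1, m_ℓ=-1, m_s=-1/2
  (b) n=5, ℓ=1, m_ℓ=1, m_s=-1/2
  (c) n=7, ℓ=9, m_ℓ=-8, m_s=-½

(c)

(c) has ℓ = 9 ≥ n = 7, violating 0 ≤ ℓ ≤ n−1.
The remaining sets (a), (b) satisfy all four rules.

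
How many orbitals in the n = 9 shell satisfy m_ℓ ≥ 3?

With n = 9 the allowed ℓ are 0, 1, …, 8.
Per ℓ-value: ℓ=3 → 1; ℓ=4 → 2; ℓ=5 → 3; ℓ=6 → 4; ℓ=7 → 5; ℓ=8 → 6.
Total orbitals: 1 + 2 + 3 + 4 + 5 + 6 = 21.

21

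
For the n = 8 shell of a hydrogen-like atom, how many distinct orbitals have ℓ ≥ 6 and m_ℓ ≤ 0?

15

The (ℓ, m_ℓ) pairs meeting ℓ ≥ 6 and m_ℓ ≤ 0 give: ℓ=6 → 7; ℓ=7 → 8.
Total orbitals: 7 + 8 = 15.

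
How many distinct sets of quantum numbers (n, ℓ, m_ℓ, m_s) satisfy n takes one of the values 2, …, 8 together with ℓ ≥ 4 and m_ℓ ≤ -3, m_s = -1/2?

30

For each n in the range, tally the orbitals obeying ℓ ≥ 4 and m_ℓ ≤ -3:
n=5 → 2; n=6 → 5; n=7 → 9; n=8 → 14.
Orbitals: 2 + 5 + 9 + 14 = 30. With m_s fixed to -1/2 there is one state per orbital, so 30 states.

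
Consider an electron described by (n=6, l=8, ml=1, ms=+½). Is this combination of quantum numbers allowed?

The orbital quantum number must satisfy 0 ≤ l ≤ n−1. With n = 6 the allowed l values are 0, 1, 2, 3, 4, 5, so l = 8 is out of range.

Not allowed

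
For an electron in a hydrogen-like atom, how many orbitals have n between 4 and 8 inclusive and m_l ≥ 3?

35

Treat each shell separately and count matching orbitals:
n=4 → 1; n=5 → 3; n=6 → 6; n=7 → 10; n=8 → 15.
Total orbitals: 1 + 3 + 6 + 10 + 15 = 35.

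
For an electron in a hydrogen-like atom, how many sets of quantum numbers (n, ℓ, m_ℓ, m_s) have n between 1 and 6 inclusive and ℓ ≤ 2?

82

Go shell by shell, enumerating (ℓ, m_ℓ) with ℓ ≤ 2:
n=1 → 1; n=2 → 4; n=3 → 9; n=4 → 9; n=5 → 9; n=6 → 9.
Orbitals: 1 + 4 + 9 + 9 + 9 + 9 = 41. Including both spin states (m_s = ±1/2) gives 2 × 41 = 82 states.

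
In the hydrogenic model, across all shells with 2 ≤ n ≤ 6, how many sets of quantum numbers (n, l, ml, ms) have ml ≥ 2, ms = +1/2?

Per-shell orbital counts meeting the constraint:
n=3 → 1; n=4 → 3; n=5 → 6; n=6 → 10.
Orbitals: 1 + 3 + 6 + 10 = 20. With ms fixed to +1/2 there is one state per orbital, so 20 states.

20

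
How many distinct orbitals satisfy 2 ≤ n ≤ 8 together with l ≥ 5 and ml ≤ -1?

For each n in the range, tally the orbitals obeying l ≥ 5 and ml ≤ -1:
n=6 → 5; n=7 → 11; n=8 → 18.
Total orbitals: 5 + 11 + 18 = 34.

34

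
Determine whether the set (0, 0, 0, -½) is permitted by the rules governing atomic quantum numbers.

The principal quantum number must be a positive integer (n ≥ 1), but here n = 0.

Invalid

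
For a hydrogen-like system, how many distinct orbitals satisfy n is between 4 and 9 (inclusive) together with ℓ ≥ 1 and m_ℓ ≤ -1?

Per-shell orbital counts meeting the constraint:
n=4 → 6; n=5 → 10; n=6 → 15; n=7 → 21; n=8 → 28; n=9 → 36.
Total orbitals: 6 + 10 + 15 + 21 + 28 + 36 = 116.

116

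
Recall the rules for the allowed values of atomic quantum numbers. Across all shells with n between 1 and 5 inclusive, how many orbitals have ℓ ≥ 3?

23

Treat each shell separately and count matching orbitals:
n=4 → 7; n=5 → 16.
Total orbitals: 7 + 16 = 23.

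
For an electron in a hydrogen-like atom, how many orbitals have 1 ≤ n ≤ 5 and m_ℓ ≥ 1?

Count contributing orbitals for each principal shell:
n=2 → 1; n=3 → 3; n=4 → 6; n=5 → 10.
Total orbitals: 1 + 3 + 6 + 10 = 20.

20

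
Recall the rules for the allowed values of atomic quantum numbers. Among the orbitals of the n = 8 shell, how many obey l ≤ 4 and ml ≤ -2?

6

Orbitals with l ≤ 4 and ml ≤ -2, by l: l=2 → 1; l=3 → 2; l=4 → 3.
Total orbitals: 1 + 2 + 3 = 6.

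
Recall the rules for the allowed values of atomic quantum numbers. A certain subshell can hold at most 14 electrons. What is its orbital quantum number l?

l = 3

2(2l+1) = 14 ⇒ 2l+1 = 7 ⇒ l = 3.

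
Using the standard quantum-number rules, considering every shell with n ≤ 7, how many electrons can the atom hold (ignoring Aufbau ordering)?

280

Total orbitals = 1² + 2² + 3² + 4² + 5² + 6² + 7² = 140. Doubling for spin gives 280 electrons.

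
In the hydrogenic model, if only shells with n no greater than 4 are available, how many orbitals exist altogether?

30

Total orbitals = 1² + 2² + 3² + 4² = 30.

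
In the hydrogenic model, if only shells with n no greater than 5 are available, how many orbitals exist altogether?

Total orbitals = 1² + 2² + 3² + 4² + 5² = 55.

55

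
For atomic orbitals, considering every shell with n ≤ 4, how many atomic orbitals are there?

30

Total orbitals = 1² + 2² + 3² + 4² = 30.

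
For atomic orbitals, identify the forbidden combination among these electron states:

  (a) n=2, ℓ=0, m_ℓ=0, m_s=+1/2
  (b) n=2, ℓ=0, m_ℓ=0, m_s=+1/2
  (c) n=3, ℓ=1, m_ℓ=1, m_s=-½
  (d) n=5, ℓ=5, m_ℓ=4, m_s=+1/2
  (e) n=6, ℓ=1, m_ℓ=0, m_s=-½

(d) has ℓ = 5 ≥ n = 5, violating 0 ≤ ℓ ≤ n−1.
The remaining sets (a), (b), (c), (e) satisfy all four rules.

(d)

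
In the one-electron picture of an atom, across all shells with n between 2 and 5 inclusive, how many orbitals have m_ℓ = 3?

Count contributing orbitals for each principal shell:
n=4 → 1; n=5 → 2.
Total orbitals: 1 + 2 = 3.

3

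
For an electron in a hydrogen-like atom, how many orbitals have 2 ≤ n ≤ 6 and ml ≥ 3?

For each n in the range, tally the orbitals obeying ml ≥ 3:
n=4 → 1; n=5 → 3; n=6 → 6.
Total orbitals: 1 + 3 + 6 = 10.

10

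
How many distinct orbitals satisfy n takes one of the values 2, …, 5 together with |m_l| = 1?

Go shell by shell, enumerating (l, m_l) with |m_l| = 1:
n=2 → 2; n=3 → 4; n=4 → 6; n=5 → 8.
Total orbitals: 2 + 4 + 6 + 8 = 20.

20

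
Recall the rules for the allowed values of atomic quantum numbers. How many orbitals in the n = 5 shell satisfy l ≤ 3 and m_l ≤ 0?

10

Go through l = 0, …, 4 (the values permitted for n = 5).
The (l, m_l) pairs meeting l ≤ 3 and m_l ≤ 0 give: l=0 → 1; l=1 → 2; l=2 → 3; l=3 → 4.
Total orbitals: 1 + 2 + 3 + 4 = 10.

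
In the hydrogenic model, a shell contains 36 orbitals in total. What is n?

n = 6

n² = 36 ⇒ n = 6.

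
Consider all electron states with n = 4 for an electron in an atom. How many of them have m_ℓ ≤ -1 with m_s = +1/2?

Contributions: ℓ=1 → 1; ℓ=2 → 2; ℓ=3 → 3.
Orbitals: 1 + 2 + 3 = 6. With m_s fixed to a single value there is one state per orbital, giving 6 states.

6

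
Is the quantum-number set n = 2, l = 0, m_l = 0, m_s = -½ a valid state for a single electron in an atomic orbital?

n = 2 is a positive integer. l = 0 satisfies 0 ≤ l ≤ n−1 = 1. m_l = 0 lies in the range −l … +l (here 0). m_s = -1/2 is one of ±1/2.
All four constraints are satisfied.

Allowed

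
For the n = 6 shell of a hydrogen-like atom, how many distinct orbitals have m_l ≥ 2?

Go through l = 0, …, 5 (the values permitted for n = 6).
Contributions: l=2 → 1; l=3 → 2; l=4 → 3; l=5 → 4.
Total orbitals: 1 + 2 + 3 + 4 = 10.

10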